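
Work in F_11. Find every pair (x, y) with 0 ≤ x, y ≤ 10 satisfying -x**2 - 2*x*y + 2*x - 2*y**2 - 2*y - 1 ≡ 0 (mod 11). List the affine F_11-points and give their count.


Affine F_11-points: {(1, 0), (1, 9), (5, 7), (5, 9), (7, 4), (7, 10), (8, 3), (8, 10), (9, 4), (9, 8), (10, 3), (10, 8)}; count = 12.

For each of the 121 pairs (x, y) ∈ F_11², evaluate f(x, y) mod 11. Record the zeros.
  x = 0: [0↦10, 1↦6, 2↦9, 3↦8, 4↦3, 5↦5, 6↦3, 7↦8, 8↦9, 9↦6, 10↦10]  zeros at y ∈ ∅
  x = 1: [0↦0, 1↦5, 2↦6, 3↦3, 4↦7, 5↦7, 6↦3, 7↦6, 8↦5, 9↦0, 10↦2]  zeros at y ∈ {0, 9}
  x = 2: [0↦10, 1↦2, 2↦1, 3↦7, 4↦9, 5↦7, 6↦1, 7↦2, 8↦10, 9↦3, 10↦3]  zeros at y ∈ ∅
  x = 3: [0↦7, 1↦8, 2↦5, 3↦9, 4↦9, 5↦5, 6↦8, 7↦7, 8↦2, 9↦4, 10↦2]  zeros at y ∈ ∅
  x = 4: [0↦2, 1↦1, 2↦7, 3↦9, 4↦7, 5↦1, 6↦2, 7↦10, 8↦3, 9↦3, 10↦10]  zeros at y ∈ ∅
  x = 5: [0↦6, 1↦3, 2↦7, 3↦7, 4↦3, 5↦6, 6↦5, 7↦0, 8↦2, 9↦0, 10↦5]  zeros at y ∈ {7, 9}
  x = 6: [0↦8, 1↦3, 2↦5, 3↦3, 4↦8, 5↦9, 6↦6, 7↦10, 8↦10, 9↦6, 10↦9]  zeros at y ∈ ∅
  x = 7: [0↦8, 1↦1, 2↦1, 3↦8, 4↦0, 5↦10, 6↦5, 7↦7, 8↦5, 9↦10, 10↦0]  zeros at y ∈ {4, 10}
  x = 8: [0↦6, 1↦8, 2↦6, 3↦0, 4↦1, 5↦9, 6↦2, 7↦2, 8↦9, 9↦1, 10↦0]  zeros at y ∈ {3, 10}
  x = 9: [0↦2, 1↦2, 2↦9, 3↦1, 4↦0, 5↦6, 6↦8, 7↦6, 8↦0, 9↦1, 10↦9]  zeros at y ∈ {4, 8}
  x = 10: [0↦7, 1↦5, 2↦10, 3↦0, 4↦8, 5↦1, 6↦1, 7↦8, 8↦0, 9↦10, 10↦5]  zeros at y ∈ {3, 8}
Collecting zeros: affine points = {(1, 0), (1, 9), (5, 7), (5, 9), (7, 4), (7, 10), (8, 3), (8, 10), (9, 4), (9, 8), (10, 3), (10, 8)}.
Total count |C(F_11)_aff| = 12.


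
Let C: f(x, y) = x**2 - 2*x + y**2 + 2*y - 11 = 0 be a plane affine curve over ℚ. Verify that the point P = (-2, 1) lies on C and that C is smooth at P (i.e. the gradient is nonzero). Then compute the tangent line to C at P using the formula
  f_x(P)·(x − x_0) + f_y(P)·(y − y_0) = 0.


Tangent line at P: -6*x + 4*y - 16 = 0.

Step 1: f(-2, 1) = 0, so P lies on C.
Step 2: partial derivatives
  f_x(x, y) = 2*x - 2, f_y(x, y) = 2*y + 2.
  f_x(P) = -6, f_y(P) = 4 (gradient nonzero, so P is smooth).
Step 3: tangent line at P: -6·(x − -2) + 4·(y − 1) = 0.
Expanding: -6*x + 4*y - 16 = 0.


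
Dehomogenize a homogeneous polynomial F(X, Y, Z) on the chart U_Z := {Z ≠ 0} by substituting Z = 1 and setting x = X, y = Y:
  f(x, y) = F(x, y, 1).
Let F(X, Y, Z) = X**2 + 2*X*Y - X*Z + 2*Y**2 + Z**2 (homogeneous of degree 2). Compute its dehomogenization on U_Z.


f(x, y) = x**2 + 2*x*y - x + 2*y**2 + 1

On U_Z we set Z = 1. Each monomial c·X^i·Y^j·Z^k in F becomes c·x^i·y^j·1^k = c·x^i·y^j.
Substituting Z = 1: F(X, Y, 1) = x**2 + 2*x*y - x + 2*y**2 + 1.
Note: deg(f) ≤ deg(F) = 2; strict inequality happens when F is divisible by Z (lost terms).


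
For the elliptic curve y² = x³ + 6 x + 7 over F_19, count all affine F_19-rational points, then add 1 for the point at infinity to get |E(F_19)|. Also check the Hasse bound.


Affine points = {(0, 8), (0, 11), (4, 0), (8, 4), (8, 15), (9, 7), (9, 12), (11, 6), (11, 13), (14, 2), (14, 17), (16, 0), (17, 5), (17, 14), (18, 0)}; affine count = 15; |E(F_19)| = 16.

Discriminant check: Δ ∝ 4a³ + 27b² = 4·6³ + 27·7² = 4·216 + 27·49 ≡ 2 (mod 19). Nonzero ⇒ E is nonsingular.
For each x ∈ F_19, compute rhs = x³ + 6·x + 7 mod 19, then count y ∈ F_19 with y² ≡ rhs.
  x = 0: rhs = 7, matching y values: 8, 11 (2 points).
  x = 1: rhs = 14, matching y values: none (0 points).
  x = 2: rhs = 8, matching y values: none (0 points).
  x = 3: rhs = 14, matching y values: none (0 points).
  x = 4: rhs = 0, matching y values: 0 (1 points).
  x = 5: rhs = 10, matching y values: none (0 points).
  x = 6: rhs = 12, matching y values: none (0 points).
  x = 7: rhs = 12, matching y values: none (0 points).
  x = 8: rhs = 16, matching y values: 4, 15 (2 points).
  x = 9: rhs = 11, matching y values: 7, 12 (2 points).
  x = 10: rhs = 3, matching y values: none (0 points).
  x = 11: rhs = 17, matching y values: 6, 13 (2 points).
  x = 12: rhs = 2, matching y values: none (0 points).
  x = 13: rhs = 2, matching y values: none (0 points).
  x = 14: rhs = 4, matching y values: 2, 17 (2 points).
  x = 15: rhs = 14, matching y values: none (0 points).
  x = 16: rhs = 0, matching y values: 0 (1 points).
  x = 17: rhs = 6, matching y values: 5, 14 (2 points).
  x = 18: rhs = 0, matching y values: 0 (1 points).
Total affine count: 15.
Full point count |E(F_19)| = 15 + 1 = 16.
Hasse bound: |16 − (19+1)| = |-4| = 4 ≤ 2√19 ≈ 8.7178 ✓.


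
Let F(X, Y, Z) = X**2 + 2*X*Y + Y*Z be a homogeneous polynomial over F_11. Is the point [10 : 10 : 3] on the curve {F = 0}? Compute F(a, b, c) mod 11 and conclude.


F(10,10,3) ≡ 0 (mod 11); P is on the curve.

Evaluate F(10, 10, 3) term-by-term (mod 11).
  X**2 ↦ 1·100·1·1 = 100
  2*X*Y ↦ 2·10·10·1 = 200
  Y*Z ↦ 1·1·10·3 = 30
Sum: F(10, 10, 3) = (100) + (200) + (30) = 330.
Reducing mod 11: 330 ≡ 0 (mod 11).
Since F(a, b, c) ≡ 0 (mod 11), P lies on the curve.


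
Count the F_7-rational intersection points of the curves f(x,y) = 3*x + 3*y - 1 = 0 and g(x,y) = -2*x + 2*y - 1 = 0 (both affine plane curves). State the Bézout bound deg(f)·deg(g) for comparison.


Common zeros: {(4, 1)}; count = 1; Bézout bound = 1.

deg(f) = 1, deg(g) = 1, so Bézout bound = 1.
Scan x ∈ F_7. For each x, list the y ∈ F_7 with f(x, y) ≡ 0 and those with g(x, y) ≡ 0 (mod 7); the common zeros in that column are the intersection.
  x = 0: f ≡ 0 at y ∈ {5}; g ≡ 0 at y ∈ {4}; common: ∅.
  x = 1: f ≡ 0 at y ∈ {4}; g ≡ 0 at y ∈ {5}; common: ∅.
  x = 2: f ≡ 0 at y ∈ {3}; g ≡ 0 at y ∈ {6}; common: ∅.
  x = 3: f ≡ 0 at y ∈ {2}; g ≡ 0 at y ∈ {0}; common: ∅.
  x = 4: f ≡ 0 at y ∈ {1}; g ≡ 0 at y ∈ {1}; common: {1}.
  x = 5: f ≡ 0 at y ∈ {0}; g ≡ 0 at y ∈ {2}; common: ∅.
  x = 6: f ≡ 0 at y ∈ {6}; g ≡ 0 at y ∈ {3}; common: ∅.
Collecting: common zeros = {(4, 1)}, so the count is 1.
Comparison with the Bézout bound: 1 ≤ 1 = deg(f)·deg(g), as expected for curves with no common component (the bound is attained).


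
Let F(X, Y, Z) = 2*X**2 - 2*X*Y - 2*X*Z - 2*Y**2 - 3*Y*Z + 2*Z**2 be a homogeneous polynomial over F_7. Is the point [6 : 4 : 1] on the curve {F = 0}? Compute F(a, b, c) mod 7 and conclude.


F(6,4,1) ≡ 5 (mod 7); P is NOT on the curve.

Evaluate F(6, 4, 1) term-by-term (mod 7).
  2*X**2 ↦ 2·36·1·1 = 72
  -2*X*Y ↦ -2·6·4·1 = -48
  -2*X*Z ↦ -2·6·1·1 = -12
  -2*Y**2 ↦ -2·1·16·1 = -32
  -3*Y*Z ↦ -3·1·4·1 = -12
  2*Z**2 ↦ 2·1·1·1 = 2
Sum: F(6, 4, 1) = (72) + (-48) + (-12) + (-32) + (-12) + (2) = -30.
Reducing mod 7: -30 ≡ 5 (mod 7).
Since F(a, b, c) ≡ 5 ≠ 0 (mod 7), P does NOT lie on the curve.


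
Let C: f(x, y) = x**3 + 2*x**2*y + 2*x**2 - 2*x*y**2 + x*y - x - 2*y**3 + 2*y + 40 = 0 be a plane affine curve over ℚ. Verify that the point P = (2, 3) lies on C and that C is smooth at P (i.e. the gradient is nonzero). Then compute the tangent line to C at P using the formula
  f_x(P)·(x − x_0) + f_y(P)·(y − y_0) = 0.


Tangent line at P: 28*x - 66*y + 142 = 0.

Step 1: f(2, 3) = 0, so P lies on C.
Step 2: partial derivatives
  f_x(x, y) = 3*x**2 + 4*x*y + 4*x - 2*y**2 + y - 1, f_y(x, y) = 2*x**2 - 4*x*y + x - 6*y**2 + 2.
  f_x(P) = 28, f_y(P) = -66 (gradient nonzero, so P is smooth).
Step 3: tangent line at P: 28·(x − 2) + -66·(y − 3) = 0.
Expanding: 28*x - 66*y + 142 = 0.


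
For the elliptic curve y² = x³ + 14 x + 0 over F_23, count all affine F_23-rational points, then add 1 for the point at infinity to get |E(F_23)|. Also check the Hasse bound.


Affine points = {(0, 0), (2, 6), (2, 17), (3, 0), (6, 1), (6, 22), (7, 2), (7, 21), (8, 7), (8, 16), (9, 2), (9, 21), (10, 6), (10, 17), (11, 6), (11, 17), (18, 9), (18, 14), (19, 8), (19, 15), (20, 0), (22, 10), (22, 13)}; affine count = 23; |E(F_23)| = 24.

Discriminant check: Δ ∝ 4a³ + 27b² = 4·14³ + 27·0² = 4·2744 + 27·0 ≡ 5 (mod 23). Nonzero ⇒ E is nonsingular.
For each x ∈ F_23, compute rhs = x³ + 14·x + 0 mod 23, then count y ∈ F_23 with y² ≡ rhs.
  x = 0: rhs = 0, matching y values: 0 (1 points).
  x = 1: rhs = 15, matching y values: none (0 points).
  x = 2: rhs = 13, matching y values: 6, 17 (2 points).
  x = 3: rhs = 0, matching y values: 0 (1 points).
  x = 4: rhs = 5, matching y values: none (0 points).
  x = 5: rhs = 11, matching y values: none (0 points).
  x = 6: rhs = 1, matching y values: 1, 22 (2 points).
  x = 7: rhs = 4, matching y values: 2, 21 (2 points).
  x = 8: rhs = 3, matching y values: 7, 16 (2 points).
  x = 9: rhs = 4, matching y values: 2, 21 (2 points).
  x = 10: rhs = 13, matching y values: 6, 17 (2 points).
  x = 11: rhs = 13, matching y values: 6, 17 (2 points).
  x = 12: rhs = 10, matching y values: none (0 points).
  x = 13: rhs = 10, matching y values: none (0 points).
  x = 14: rhs = 19, matching y values: none (0 points).
  x = 15: rhs = 20, matching y values: none (0 points).
  x = 16: rhs = 19, matching y values: none (0 points).
  x = 17: rhs = 22, matching y values: none (0 points).
  x = 18: rhs = 12, matching y values: 9, 14 (2 points).
  x = 19: rhs = 18, matching y values: 8, 15 (2 points).
  x = 20: rhs = 0, matching y values: 0 (1 points).
  x = 21: rhs = 10, matching y values: none (0 points).
  x = 22: rhs = 8, matching y values: 10, 13 (2 points).
Total affine count: 23.
Full point count |E(F_23)| = 23 + 1 = 24.
Hasse bound: |24 − (23+1)| = |0| = 0 ≤ 2√23 ≈ 9.5917 ✓.


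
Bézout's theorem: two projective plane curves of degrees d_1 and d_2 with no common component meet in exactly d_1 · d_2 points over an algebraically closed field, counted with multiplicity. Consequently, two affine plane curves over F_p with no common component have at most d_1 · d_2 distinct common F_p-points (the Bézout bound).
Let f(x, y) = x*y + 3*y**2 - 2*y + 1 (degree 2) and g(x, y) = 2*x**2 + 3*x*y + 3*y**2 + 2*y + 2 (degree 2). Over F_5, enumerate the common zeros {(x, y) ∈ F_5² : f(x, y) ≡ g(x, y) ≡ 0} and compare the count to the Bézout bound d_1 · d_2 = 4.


Common zeros: ∅; count = 0; Bézout bound = 4.

deg(f) = 2, deg(g) = 2, so Bézout bound = 4.
Scan x ∈ F_5. For each x, list the y ∈ F_5 with f(x, y) ≡ 0 and those with g(x, y) ≡ 0 (mod 5); the common zeros in that column are the intersection.
  x = 0: f ≡ 0 at y ∈ ∅; g ≡ 0 at y ∈ {3}; common: ∅.
  x = 1: f ≡ 0 at y ∈ {3, 4}; g ≡ 0 at y ∈ ∅; common: ∅.
  x = 2: f ≡ 0 at y ∈ ∅; g ≡ 0 at y ∈ {0, 4}; common: ∅.
  x = 3: f ≡ 0 at y ∈ {1, 2}; g ≡ 0 at y ∈ {0, 3}; common: ∅.
  x = 4: f ≡ 0 at y ∈ ∅; g ≡ 0 at y ∈ ∅; common: ∅.
Collecting: common zeros = ∅, so the count is 0.
Comparison with the Bézout bound: 0 ≤ 4 = deg(f)·deg(g), as expected for curves with no common component (the affine F_5-count falls short of the bound because intersections may lie at infinity, over extension fields, or carry multiplicity).


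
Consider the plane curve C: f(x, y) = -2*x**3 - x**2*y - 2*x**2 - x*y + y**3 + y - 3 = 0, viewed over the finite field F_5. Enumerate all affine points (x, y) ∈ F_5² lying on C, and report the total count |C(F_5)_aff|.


Affine F_5-points: {(0, 4), (2, 3), (3, 0), (3, 1), (3, 4), (4, 4)}; count = 6.

For each of the 25 pairs (x, y) ∈ F_5², evaluate f(x, y) mod 5. Record the zeros.
  x = 0: [0↦2, 1↦4, 2↦2, 3↦2, 4↦0]  zeros at y ∈ {4}
  x = 1: [0↦3, 1↦3, 2↦4, 3↦2, 4↦3]  zeros at y ∈ ∅
  x = 2: [0↦3, 1↦4, 2↦1, 3↦0, 4↦2]  zeros at y ∈ {3}
  x = 3: [0↦0, 1↦0, 2↦1, 3↦4, 4↦0]  zeros at y ∈ {0, 1, 4}
  x = 4: [0↦2, 1↦4, 2↦2, 3↦2, 4↦0]  zeros at y ∈ {4}
Collecting zeros: affine points = {(0, 4), (2, 3), (3, 0), (3, 1), (3, 4), (4, 4)}.
Total count |C(F_5)_aff| = 6.


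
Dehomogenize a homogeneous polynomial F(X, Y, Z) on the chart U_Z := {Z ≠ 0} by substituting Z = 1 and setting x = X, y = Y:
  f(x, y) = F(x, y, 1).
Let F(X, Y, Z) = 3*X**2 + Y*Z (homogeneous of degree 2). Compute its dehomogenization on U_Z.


f(x, y) = 3*x**2 + y

On U_Z we set Z = 1. Each monomial c·X^i·Y^j·Z^k in F becomes c·x^i·y^j·1^k = c·x^i·y^j.
Substituting Z = 1: F(X, Y, 1) = 3*x**2 + y.
Note: deg(f) ≤ deg(F) = 2; strict inequality happens when F is divisible by Z (lost terms).


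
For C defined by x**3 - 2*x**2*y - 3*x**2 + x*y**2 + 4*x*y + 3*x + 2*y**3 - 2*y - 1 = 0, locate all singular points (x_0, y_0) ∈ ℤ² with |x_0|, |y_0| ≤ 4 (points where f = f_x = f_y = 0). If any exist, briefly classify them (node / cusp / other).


Singular points: {(1, 0)}; classification: cusp.

Compute partial derivatives:
  f_x = 3*x**2 - 4*x*y - 6*x + y**2 + 4*y + 3.
  f_y = -2*x**2 + 2*x*y + 4*x + 6*y**2 - 2.
Scan x_0 ∈ {−4, ..., 4}. For each x_0, f_y(x_0, y) is a polynomial in y; find its integer roots y ∈ {−4, ..., 4}, then test f_x and f at those candidates.
  x = -4: f_y(-4, y) = 6*y**2 - 8*y - 50; no integer root y with |y| ≤ 4.
  x = -3: f_y(-3, y) = 6*y**2 - 6*y - 32; no integer root y with |y| ≤ 4.
  x = -2: f_y(-2, y) = 6*y**2 - 4*y - 18; no integer root y with |y| ≤ 4.
  x = -1: f_y(-1, y) = 6*y**2 - 2*y - 8; vanishes at y ∈ {-1}. (-1, -1): f_x = 5 ≠ 0.
  x = 0: f_y(0, y) = 6*y**2 - 2; no integer root y with |y| ≤ 4.
  x = 1: f_y(1, y) = 6*y**2 + 2*y; vanishes at y ∈ {0}. (1, 0): f_x = 0, f = 0 — SINGULAR.
  x = 2: f_y(2, y) = 6*y**2 + 4*y - 2; vanishes at y ∈ {-1}. (2, -1): f_x = 8 ≠ 0.
  x = 3: f_y(3, y) = 6*y**2 + 6*y - 8; no integer root y with |y| ≤ 4.
  x = 4: f_y(4, y) = 6*y**2 + 8*y - 18; no integer root y with |y| ≤ 4.
Only singular point on the grid: (1, 0).
Classify: substitute x = 1 + u, y = 0 + v and expand: f = u**3 - 2*u**2*v + u*v**2 + 2*v**3 + v**2.
No constant or linear terms (consistent with a singular point). Quadratic part: v**2. Cubic part: u**3 - 2*u**2*v + u*v**2 + 2*v**3.
The quadratic part v**2 is a perfect square, so there is a single (double) tangent line v = 0, i.e. y = 0. Restricting the cubic part to that line (v = 0) leaves u**3 ≠ 0, so f is not divisible by v and the branch is v² ≈ -u**3 to lowest order — this is a cusp.
Classification: cusp.


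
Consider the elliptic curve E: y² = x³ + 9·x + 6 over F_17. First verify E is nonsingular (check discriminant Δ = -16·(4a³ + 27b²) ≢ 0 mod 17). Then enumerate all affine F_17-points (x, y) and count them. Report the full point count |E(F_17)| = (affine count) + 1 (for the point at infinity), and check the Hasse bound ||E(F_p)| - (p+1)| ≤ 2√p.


Affine points = {(1, 4), (1, 13), (2, 7), (2, 10), (3, 3), (3, 14), (4, 2), (4, 15), (6, 2), (6, 15), (7, 2), (7, 15), (9, 0), (10, 5), (10, 12), (11, 5), (11, 12), (13, 5), (13, 12), (16, 8), (16, 9)}; affine count = 21; |E(F_17)| = 22.

Discriminant check: Δ ∝ 4a³ + 27b² = 4·9³ + 27·6² = 4·729 + 27·36 ≡ 12 (mod 17). Nonzero ⇒ E is nonsingular.
For each x ∈ F_17, compute rhs = x³ + 9·x + 6 mod 17, then count y ∈ F_17 with y² ≡ rhs.
  x = 0: rhs = 6, matching y values: none (0 points).
  x = 1: rhs = 16, matching y values: 4, 13 (2 points).
  x = 2: rhs = 15, matching y values: 7, 10 (2 points).
  x = 3: rhs = 9, matching y values: 3, 14 (2 points).
  x = 4: rhs = 4, matching y values: 2, 15 (2 points).
  x = 5: rhs = 6, matching y values: none (0 points).
  x = 6: rhs = 4, matching y values: 2, 15 (2 points).
  x = 7: rhs = 4, matching y values: 2, 15 (2 points).
  x = 8: rhs = 12, matching y values: none (0 points).
  x = 9: rhs = 0, matching y values: 0 (1 points).
  x = 10: rhs = 8, matching y values: 5, 12 (2 points).
  x = 11: rhs = 8, matching y values: 5, 12 (2 points).
  x = 12: rhs = 6, matching y values: none (0 points).
  x = 13: rhs = 8, matching y values: 5, 12 (2 points).
  x = 14: rhs = 3, matching y values: none (0 points).
  x = 15: rhs = 14, matching y values: none (0 points).
  x = 16: rhs = 13, matching y values: 8, 9 (2 points).
Total affine count: 21.
Full point count |E(F_17)| = 21 + 1 = 22.
Hasse bound: |22 − (17+1)| = |4| = 4 ≤ 2√17 ≈ 8.2462 ✓.


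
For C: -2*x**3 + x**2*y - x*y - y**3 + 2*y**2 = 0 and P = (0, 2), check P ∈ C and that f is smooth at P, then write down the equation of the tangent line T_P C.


Tangent line at P: -2*x - 4*y + 8 = 0.

Step 1: f(0, 2) = 0, so P lies on C.
Step 2: partial derivatives
  f_x(x, y) = -6*x**2 + 2*x*y - y, f_y(x, y) = x**2 - x - 3*y**2 + 4*y.
  f_x(P) = -2, f_y(P) = -4 (gradient nonzero, so P is smooth).
Step 3: tangent line at P: -2·(x − 0) + -4·(y − 2) = 0.
Expanding: -2*x - 4*y + 8 = 0.


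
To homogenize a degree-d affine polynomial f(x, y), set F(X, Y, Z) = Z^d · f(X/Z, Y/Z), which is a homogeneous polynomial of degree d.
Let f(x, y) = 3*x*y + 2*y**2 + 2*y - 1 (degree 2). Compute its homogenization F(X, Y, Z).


F(X, Y, Z) = 3*X*Y + 2*Y**2 + 2*Y*Z - Z**2

deg(f) = 2.
Substitute x = X/Z, y = Y/Z into f, then multiply by Z^2.
  monomial 3·x^1·y^1 ↦ 3·X^1·Y^1·Z^0.
  monomial 2·x^0·y^2 ↦ 2·X^0·Y^2·Z^0.
  monomial 2·x^0·y^1 ↦ 2·X^0·Y^1·Z^1.
  monomial -1·x^0·y^0 ↦ -1·X^0·Y^0·Z^2.
Collecting: F(X, Y, Z) = 3*X*Y + 2*Y**2 + 2*Y*Z - Z**2.


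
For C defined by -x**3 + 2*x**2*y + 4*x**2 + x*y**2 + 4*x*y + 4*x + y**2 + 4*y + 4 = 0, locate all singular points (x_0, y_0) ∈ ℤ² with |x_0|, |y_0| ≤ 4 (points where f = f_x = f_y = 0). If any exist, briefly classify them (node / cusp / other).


Singular points: {(0, -2)}; classification: cusp.

Compute partial derivatives:
  f_x = -3*x**2 + 4*x*y + 8*x + y**2 + 4*y + 4.
  f_y = 2*x**2 + 2*x*y + 4*x + 2*y + 4.
Scan x_0 ∈ {−4, ..., 4}. For each x_0, f_y(x_0, y) is a polynomial in y; find its integer roots y ∈ {−4, ..., 4}, then test f_x and f at those candidates.
  x = -4: f_y(-4, y) = 20 - 6*y; no integer root y with |y| ≤ 4.
  x = -3: f_y(-3, y) = 10 - 4*y; no integer root y with |y| ≤ 4.
  x = -2: f_y(-2, y) = 4 - 2*y; vanishes at y ∈ {2}. (-2, 2): f_x = -28 ≠ 0.
  x = -1: f_y(-1, y) = 2; no integer root y with |y| ≤ 4.
  x = 0: f_y(0, y) = 2*y + 4; vanishes at y ∈ {-2}. (0, -2): f_x = 0, f = 0 — SINGULAR.
  x = 1: f_y(1, y) = 4*y + 10; no integer root y with |y| ≤ 4.
  x = 2: f_y(2, y) = 6*y + 20; no integer root y with |y| ≤ 4.
  x = 3: f_y(3, y) = 8*y + 34; no integer root y with |y| ≤ 4.
  x = 4: f_y(4, y) = 10*y + 52; no integer root y with |y| ≤ 4.
Only singular point on the grid: (0, -2).
Classify: substitute x = 0 + u, y = -2 + v and expand: f = -u**3 + 2*u**2*v + u*v**2 + v**2.
No constant or linear terms (consistent with a singular point). Quadratic part: v**2. Cubic part: -u**3 + 2*u**2*v + u*v**2.
The quadratic part v**2 is a perfect square, so there is a single (double) tangent line v = 0, i.e. y = -2. Restricting the cubic part to that line (v = 0) leaves -u**3 ≠ 0, so f is not divisible by v and the branch is v² ≈ u**3 to lowest order — this is a cusp.
Classification: cusp.


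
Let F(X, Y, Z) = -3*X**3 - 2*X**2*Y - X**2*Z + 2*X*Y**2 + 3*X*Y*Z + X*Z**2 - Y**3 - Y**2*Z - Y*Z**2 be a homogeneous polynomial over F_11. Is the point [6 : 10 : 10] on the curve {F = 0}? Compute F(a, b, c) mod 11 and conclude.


F(6,10,10) ≡ 5 (mod 11); P is NOT on the curve.

Evaluate F(6, 10, 10) term-by-term (mod 11).
  -3*X**3 ↦ -3·216·1·1 = -648
  -2*X**2*Y ↦ -2·36·10·1 = -720
  -X**2*Z ↦ -1·36·1·10 = -360
  2*X*Y**2 ↦ 2·6·100·1 = 1200
  3*X*Y*Z ↦ 3·6·10·10 = 1800
  X*Z**2 ↦ 1·6·1·100 = 600
  -Y**3 ↦ -1·1·1000·1 = -1000
  -Y**2*Z ↦ -1·1·100·10 = -1000
  -Y*Z**2 ↦ -1·1·10·100 = -1000
Sum: F(6, 10, 10) = (-648) + (-720) + (-360) + (1200) + (1800) + (600) + (-1000) + (-1000) + (-1000) = -1128.
Reducing mod 11: -1128 ≡ 5 (mod 11).
Since F(a, b, c) ≡ 5 ≠ 0 (mod 11), P does NOT lie on the curve.


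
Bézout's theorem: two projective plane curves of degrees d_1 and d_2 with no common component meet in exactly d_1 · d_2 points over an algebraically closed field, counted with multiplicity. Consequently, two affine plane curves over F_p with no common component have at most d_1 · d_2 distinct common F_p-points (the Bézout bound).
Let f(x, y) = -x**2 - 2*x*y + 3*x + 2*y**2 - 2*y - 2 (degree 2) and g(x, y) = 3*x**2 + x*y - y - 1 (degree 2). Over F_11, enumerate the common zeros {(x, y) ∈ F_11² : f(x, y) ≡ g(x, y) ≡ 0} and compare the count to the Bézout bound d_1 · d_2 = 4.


Common zeros: {(2, 0), (3, 9)}; count = 2; Bézout bound = 4.

deg(f) = 2, deg(g) = 2, so Bézout bound = 4.
Scan x ∈ F_11. For each x, list the y ∈ F_11 with f(x, y) ≡ 0 and those with g(x, y) ≡ 0 (mod 11); the common zeros in that column are the intersection.
  x = 0: f ≡ 0 at y ∈ {4, 8}; g ≡ 0 at y ∈ {10}; common: ∅.
  x = 1: f ≡ 0 at y ∈ {0, 2}; g ≡ 0 at y ∈ ∅; common: ∅.
  x = 2: f ≡ 0 at y ∈ {0, 3}; g ≡ 0 at y ∈ {0}; common: {0}.
  x = 3: f ≡ 0 at y ∈ {6, 9}; g ≡ 0 at y ∈ {9}; common: {9}.
  x = 4: f ≡ 0 at y ∈ {7, 9}; g ≡ 0 at y ∈ {10}; common: ∅.
  x = 5: f ≡ 0 at y ∈ {1, 5}; g ≡ 0 at y ∈ {9}; common: ∅.
  x = 6: f ≡ 0 at y ∈ {3, 4}; g ≡ 0 at y ∈ {5}; common: ∅.
  x = 7: f ≡ 0 at y ∈ {1, 7}; g ≡ 0 at y ∈ {5}; common: ∅.
  x = 8: f ≡ 0 at y ∈ {10}; g ≡ 0 at y ∈ {1}; common: ∅.
  x = 9: f ≡ 0 at y ∈ {2, 8}; g ≡ 0 at y ∈ {0}; common: ∅.
  x = 10: f ≡ 0 at y ∈ {5, 6}; g ≡ 0 at y ∈ {1}; common: ∅.
Collecting: common zeros = {(2, 0), (3, 9)}, so the count is 2.
Comparison with the Bézout bound: 2 ≤ 4 = deg(f)·deg(g), as expected for curves with no common component (the affine F_11-count falls short of the bound because intersections may lie at infinity, over extension fields, or carry multiplicity).


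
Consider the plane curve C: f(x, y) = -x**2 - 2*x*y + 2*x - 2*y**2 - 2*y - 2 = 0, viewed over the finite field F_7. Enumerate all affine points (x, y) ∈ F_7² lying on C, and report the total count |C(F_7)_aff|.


Affine F_7-points: {(0, 2), (0, 4), (1, 1), (1, 4), (5, 2), (5, 6), (6, 1), (6, 6)}; count = 8.

For each of the 49 pairs (x, y) ∈ F_7², evaluate f(x, y) mod 7. Record the zeros.
  x = 0: [0↦5, 1↦1, 2↦0, 3↦2, 4↦0, 5↦1, 6↦5]  zeros at y ∈ {2, 4}
  x = 1: [0↦6, 1↦0, 2↦4, 3↦4, 4↦0, 5↦6, 6↦1]  zeros at y ∈ {1, 4}
  x = 2: [0↦5, 1↦4, 2↦6, 3↦4, 4↦5, 5↦2, 6↦2]  zeros at y ∈ ∅
  x = 3: [0↦2, 1↦6, 2↦6, 3↦2, 4↦1, 5↦3, 6↦1]  zeros at y ∈ ∅
  x = 4: [0↦4, 1↦6, 2↦4, 3↦5, 4↦2, 5↦2, 6↦5]  zeros at y ∈ ∅
  x = 5: [0↦4, 1↦4, 2↦0, 3↦6, 4↦1, 5↦6, 6↦0]  zeros at y ∈ {2, 6}
  x = 6: [0↦2, 1↦0, 2↦1, 3↦5, 4↦5, 5↦1, 6↦0]  zeros at y ∈ {1, 6}
Collecting zeros: affine points = {(0, 2), (0, 4), (1, 1), (1, 4), (5, 2), (5, 6), (6, 1), (6, 6)}.
Total count |C(F_7)_aff| = 8.


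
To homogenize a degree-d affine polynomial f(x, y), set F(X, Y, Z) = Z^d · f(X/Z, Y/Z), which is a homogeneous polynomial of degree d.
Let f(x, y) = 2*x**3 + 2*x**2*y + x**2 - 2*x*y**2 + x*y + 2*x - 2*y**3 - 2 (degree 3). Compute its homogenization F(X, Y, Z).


F(X, Y, Z) = 2*X**3 + 2*X**2*Y + X**2*Z - 2*X*Y**2 + X*Y*Z + 2*X*Z**2 - 2*Y**3 - 2*Z**3

deg(f) = 3.
Substitute x = X/Z, y = Y/Z into f, then multiply by Z^3.
  monomial 2·x^3·y^0 ↦ 2·X^3·Y^0·Z^0.
  monomial 2·x^2·y^1 ↦ 2·X^2·Y^1·Z^0.
  monomial 1·x^2·y^0 ↦ 1·X^2·Y^0·Z^1.
  monomial -2·x^1·y^2 ↦ -2·X^1·Y^2·Z^0.
  monomial 1·x^1·y^1 ↦ 1·X^1·Y^1·Z^1.
  monomial 2·x^1·y^0 ↦ 2·X^1·Y^0·Z^2.
  monomial -2·x^0·y^3 ↦ -2·X^0·Y^3·Z^0.
  monomial -2·x^0·y^0 ↦ -2·X^0·Y^0·Z^3.
Collecting: F(X, Y, Z) = 2*X**3 + 2*X**2*Y + X**2*Z - 2*X*Y**2 + X*Y*Z + 2*X*Z**2 - 2*Y**3 - 2*Z**3.


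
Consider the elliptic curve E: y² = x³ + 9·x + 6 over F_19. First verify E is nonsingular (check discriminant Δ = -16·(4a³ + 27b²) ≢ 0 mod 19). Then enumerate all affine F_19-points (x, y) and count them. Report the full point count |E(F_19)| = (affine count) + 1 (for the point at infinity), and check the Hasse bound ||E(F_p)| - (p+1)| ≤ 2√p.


Affine points = {(0, 5), (0, 14), (1, 4), (1, 15), (4, 7), (4, 12), (5, 9), (5, 10), (8, 1), (8, 18), (11, 7), (11, 12), (14, 8), (14, 11), (15, 1), (15, 18), (16, 3), (16, 16)}; affine count = 18; |E(F_19)| = 19.

Discriminant check: Δ ∝ 4a³ + 27b² = 4·9³ + 27·6² = 4·729 + 27·36 ≡ 12 (mod 19). Nonzero ⇒ E is nonsingular.
For each x ∈ F_19, compute rhs = x³ + 9·x + 6 mod 19, then count y ∈ F_19 with y² ≡ rhs.
  x = 0: rhs = 6, matching y values: 5, 14 (2 points).
  x = 1: rhs = 16, matching y values: 4, 15 (2 points).
  x = 2: rhs = 13, matching y values: none (0 points).
  x = 3: rhs = 3, matching y values: none (0 points).
  x = 4: rhs = 11, matching y values: 7, 12 (2 points).
  x = 5: rhs = 5, matching y values: 9, 10 (2 points).
  x = 6: rhs = 10, matching y values: none (0 points).
  x = 7: rhs = 13, matching y values: none (0 points).
  x = 8: rhs = 1, matching y values: 1, 18 (2 points).
  x = 9: rhs = 18, matching y values: none (0 points).
  x = 10: rhs = 13, matching y values: none (0 points).
  x = 11: rhs = 11, matching y values: 7, 12 (2 points).
  x = 12: rhs = 18, matching y values: none (0 points).
  x = 13: rhs = 2, matching y values: none (0 points).
  x = 14: rhs = 7, matching y values: 8, 11 (2 points).
  x = 15: rhs = 1, matching y values: 1, 18 (2 points).
  x = 16: rhs = 9, matching y values: 3, 16 (2 points).
  x = 17: rhs = 18, matching y values: none (0 points).
  x = 18: rhs = 15, matching y values: none (0 points).
Total affine count: 18.
Full point count |E(F_19)| = 18 + 1 = 19.
Hasse bound: |19 − (19+1)| = |-1| = 1 ≤ 2√19 ≈ 8.7178 ✓.


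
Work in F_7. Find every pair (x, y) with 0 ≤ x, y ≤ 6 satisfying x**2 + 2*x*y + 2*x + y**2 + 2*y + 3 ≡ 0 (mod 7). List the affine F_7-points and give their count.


Affine F_7-points: ∅; count = 0.

For each of the 49 pairs (x, y) ∈ F_7², evaluate f(x, y) mod 7. Record the zeros.
  x = 0: [0↦3, 1↦6, 2↦4, 3↦4, 4↦6, 5↦3, 6↦2]  zeros at y ∈ ∅
  x = 1: [0↦6, 1↦4, 2↦4, 3↦6, 4↦3, 5↦2, 6↦3]  zeros at y ∈ ∅
  x = 2: [0↦4, 1↦4, 2↦6, 3↦3, 4↦2, 5↦3, 6↦6]  zeros at y ∈ ∅
  x = 3: [0↦4, 1↦6, 2↦3, 3↦2, 4↦3, 5↦6, 6↦4]  zeros at y ∈ ∅
  x = 4: [0↦6, 1↦3, 2↦2, 3↦3, 4↦6, 5↦4, 6↦4]  zeros at y ∈ ∅
  x = 5: [0↦3, 1↦2, 2↦3, 3↦6, 4↦4, 5↦4, 6↦6]  zeros at y ∈ ∅
  x = 6: [0↦2, 1↦3, 2↦6, 3↦4, 4↦4, 5↦6, 6↦3]  zeros at y ∈ ∅
Collecting zeros: affine points = ∅.
Total count |C(F_7)_aff| = 0.


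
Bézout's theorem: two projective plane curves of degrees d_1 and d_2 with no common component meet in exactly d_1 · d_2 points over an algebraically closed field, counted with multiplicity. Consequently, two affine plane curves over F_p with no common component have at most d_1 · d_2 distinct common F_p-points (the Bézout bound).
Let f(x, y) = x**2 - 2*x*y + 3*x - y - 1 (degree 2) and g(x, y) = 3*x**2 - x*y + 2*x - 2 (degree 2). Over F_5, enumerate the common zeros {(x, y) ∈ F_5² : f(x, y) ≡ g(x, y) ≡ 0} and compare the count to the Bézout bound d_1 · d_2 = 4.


Common zeros: ∅; count = 0; Bézout bound = 4.

deg(f) = 2, deg(g) = 2, so Bézout bound = 4.
Scan x ∈ F_5. For each x, list the y ∈ F_5 with f(x, y) ≡ 0 and those with g(x, y) ≡ 0 (mod 5); the common zeros in that column are the intersection.
  x = 0: f ≡ 0 at y ∈ {4}; g ≡ 0 at y ∈ ∅; common: ∅.
  x = 1: f ≡ 0 at y ∈ {1}; g ≡ 0 at y ∈ {3}; common: ∅.
  x = 2: f ≡ 0 at y ∈ ∅; g ≡ 0 at y ∈ {2}; common: ∅.
  x = 3: f ≡ 0 at y ∈ {1}; g ≡ 0 at y ∈ {2}; common: ∅.
  x = 4: f ≡ 0 at y ∈ {3}; g ≡ 0 at y ∈ {1}; common: ∅.
Collecting: common zeros = ∅, so the count is 0.
Comparison with the Bézout bound: 0 ≤ 4 = deg(f)·deg(g), as expected for curves with no common component (the affine F_5-count falls short of the bound because intersections may lie at infinity, over extension fields, or carry multiplicity).


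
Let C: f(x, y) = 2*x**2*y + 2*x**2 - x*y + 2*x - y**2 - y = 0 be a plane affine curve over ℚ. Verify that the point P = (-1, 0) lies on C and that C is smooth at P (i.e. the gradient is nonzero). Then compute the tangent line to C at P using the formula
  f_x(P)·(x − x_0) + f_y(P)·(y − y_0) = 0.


Tangent line at P: -2*x + 2*y - 2 = 0.

Step 1: f(-1, 0) = 0, so P lies on C.
Step 2: partial derivatives
  f_x(x, y) = 4*x*y + 4*x - y + 2, f_y(x, y) = 2*x**2 - x - 2*y - 1.
  f_x(P) = -2, f_y(P) = 2 (gradient nonzero, so P is smooth).
Step 3: tangent line at P: -2·(x − -1) + 2·(y − 0) = 0.
Expanding: -2*x + 2*y - 2 = 0.


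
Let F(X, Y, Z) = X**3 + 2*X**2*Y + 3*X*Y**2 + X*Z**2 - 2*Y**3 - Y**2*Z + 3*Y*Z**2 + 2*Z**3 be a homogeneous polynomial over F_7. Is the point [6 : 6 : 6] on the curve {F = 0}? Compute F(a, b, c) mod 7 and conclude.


F(6,6,6) ≡ 5 (mod 7); P is NOT on the curve.

Evaluate F(6, 6, 6) term-by-term (mod 7).
  X**3 ↦ 1·216·1·1 = 216
  2*X**2*Y ↦ 2·36·6·1 = 432
  3*X*Y**2 ↦ 3·6·36·1 = 648
  X*Z**2 ↦ 1·6·1·36 = 216
  -2*Y**3 ↦ -2·1·216·1 = -432
  -Y**2*Z ↦ -1·1·36·6 = -216
  3*Y*Z**2 ↦ 3·1·6·36 = 648
  2*Z**3 ↦ 2·1·1·216 = 432
Sum: F(6, 6, 6) = (216) + (432) + (648) + (216) + (-432) + (-216) + (648) + (432) = 1944.
Reducing mod 7: 1944 ≡ 5 (mod 7).
Since F(a, b, c) ≡ 5 ≠ 0 (mod 7), P does NOT lie on the curve.


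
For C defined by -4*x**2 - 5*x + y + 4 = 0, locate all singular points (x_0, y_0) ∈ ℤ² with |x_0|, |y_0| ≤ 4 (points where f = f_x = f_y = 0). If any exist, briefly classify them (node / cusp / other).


No singular points in the scanned grid; C is smooth there.

Compute partial derivatives:
  f_x = -8*x - 5.
  f_y = 1.
f_y = 1 is a nonzero constant, so f_y never vanishes: no point (x, y) can satisfy f = f_x = f_y = 0. In particular no (x, y) ∈ {−4, ..., 4}² is singular; the curve is smooth.


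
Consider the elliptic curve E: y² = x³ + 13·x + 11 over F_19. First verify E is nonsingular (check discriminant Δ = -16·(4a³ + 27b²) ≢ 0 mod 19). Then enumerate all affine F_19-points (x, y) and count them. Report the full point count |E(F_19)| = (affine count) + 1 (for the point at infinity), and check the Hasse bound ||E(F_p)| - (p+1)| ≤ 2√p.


Affine points = {(0, 7), (0, 12), (1, 5), (1, 14), (2, 8), (2, 11), (3, 1), (3, 18), (5, 7), (5, 12), (6, 1), (6, 18), (8, 0), (10, 1), (10, 18), (14, 7), (14, 12), (15, 3), (15, 16), (18, 4), (18, 15)}; affine count = 21; |E(F_19)| = 22.

Discriminant check: Δ ∝ 4a³ + 27b² = 4·13³ + 27·11² = 4·2197 + 27·121 ≡ 9 (mod 19). Nonzero ⇒ E is nonsingular.
For each x ∈ F_19, compute rhs = x³ + 13·x + 11 mod 19, then count y ∈ F_19 with y² ≡ rhs.
  x = 0: rhs = 11, matching y values: 7, 12 (2 points).
  x = 1: rhs = 6, matching y values: 5, 14 (2 points).
  x = 2: rhs = 7, matching y values: 8, 11 (2 points).
  x = 3: rhs = 1, matching y values: 1, 18 (2 points).
  x = 4: rhs = 13, matching y values: none (0 points).
  x = 5: rhs = 11, matching y values: 7, 12 (2 points).
  x = 6: rhs = 1, matching y values: 1, 18 (2 points).
  x = 7: rhs = 8, matching y values: none (0 points).
  x = 8: rhs = 0, matching y values: 0 (1 points).
  x = 9: rhs = 2, matching y values: none (0 points).
  x = 10: rhs = 1, matching y values: 1, 18 (2 points).
  x = 11: rhs = 3, matching y values: none (0 points).
  x = 12: rhs = 14, matching y values: none (0 points).
  x = 13: rhs = 2, matching y values: none (0 points).
  x = 14: rhs = 11, matching y values: 7, 12 (2 points).
  x = 15: rhs = 9, matching y values: 3, 16 (2 points).
  x = 16: rhs = 2, matching y values: none (0 points).
  x = 17: rhs = 15, matching y values: none (0 points).
  x = 18: rhs = 16, matching y values: 4, 15 (2 points).
Total affine count: 21.
Full point count |E(F_19)| = 21 + 1 = 22.
Hasse bound: |22 − (19+1)| = |2| = 2 ≤ 2√19 ≈ 8.7178 ✓.


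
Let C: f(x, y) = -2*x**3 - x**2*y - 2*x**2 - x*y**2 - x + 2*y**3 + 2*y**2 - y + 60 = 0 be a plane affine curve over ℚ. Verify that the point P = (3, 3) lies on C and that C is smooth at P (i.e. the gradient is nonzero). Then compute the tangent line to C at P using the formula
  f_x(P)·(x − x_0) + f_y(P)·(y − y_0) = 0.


Tangent line at P: -94*x + 38*y + 168 = 0.

Step 1: f(3, 3) = 0, so P lies on C.
Step 2: partial derivatives
  f_x(x, y) = -6*x**2 - 2*x*y - 4*x - y**2 - 1, f_y(x, y) = -x**2 - 2*x*y + 6*y**2 + 4*y - 1.
  f_x(P) = -94, f_y(P) = 38 (gradient nonzero, so P is smooth).
Step 3: tangent line at P: -94·(x − 3) + 38·(y − 3) = 0.
Expanding: -94*x + 38*y + 168 = 0.


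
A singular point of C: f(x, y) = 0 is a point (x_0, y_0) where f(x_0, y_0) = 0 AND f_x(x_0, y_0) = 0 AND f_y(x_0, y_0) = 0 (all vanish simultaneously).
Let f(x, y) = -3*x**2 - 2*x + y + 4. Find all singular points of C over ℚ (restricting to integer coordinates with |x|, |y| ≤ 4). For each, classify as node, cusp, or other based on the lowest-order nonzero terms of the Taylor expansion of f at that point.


No singular points in the scanned grid; C is smooth there.

Compute partial derivatives:
  f_x = -6*x - 2.
  f_y = 1.
f_y = 1 is a nonzero constant, so f_y never vanishes: no point (x, y) can satisfy f = f_x = f_y = 0. In particular no (x, y) ∈ {−4, ..., 4}² is singular; the curve is smooth.


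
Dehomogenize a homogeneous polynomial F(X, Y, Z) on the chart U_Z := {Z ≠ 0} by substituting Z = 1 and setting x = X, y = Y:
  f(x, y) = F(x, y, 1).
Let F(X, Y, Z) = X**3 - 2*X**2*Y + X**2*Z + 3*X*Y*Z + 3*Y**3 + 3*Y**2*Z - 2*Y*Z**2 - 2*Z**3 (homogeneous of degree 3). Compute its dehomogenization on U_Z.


f(x, y) = x**3 - 2*x**2*y + x**2 + 3*x*y + 3*y**3 + 3*y**2 - 2*y - 2

On U_Z we set Z = 1. Each monomial c·X^i·Y^j·Z^k in F becomes c·x^i·y^j·1^k = c·x^i·y^j.
Substituting Z = 1: F(X, Y, 1) = x**3 - 2*x**2*y + x**2 + 3*x*y + 3*y**3 + 3*y**2 - 2*y - 2.
Note: deg(f) ≤ deg(F) = 3; strict inequality happens when F is divisible by Z (lost terms).


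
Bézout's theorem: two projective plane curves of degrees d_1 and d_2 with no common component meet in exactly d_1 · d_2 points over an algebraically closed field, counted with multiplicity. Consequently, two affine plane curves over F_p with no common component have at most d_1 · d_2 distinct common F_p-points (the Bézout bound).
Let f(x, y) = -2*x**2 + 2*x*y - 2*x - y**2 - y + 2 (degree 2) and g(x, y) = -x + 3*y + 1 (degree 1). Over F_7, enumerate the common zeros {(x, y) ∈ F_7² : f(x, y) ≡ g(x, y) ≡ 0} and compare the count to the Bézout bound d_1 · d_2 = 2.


Common zeros: ∅; count = 0; Bézout bound = 2.

deg(f) = 2, deg(g) = 1, so Bézout bound = 2.
Scan x ∈ F_7. For each x, list the y ∈ F_7 with f(x, y) ≡ 0 and those with g(x, y) ≡ 0 (mod 7); the common zeros in that column are the intersection.
  x = 0: f ≡ 0 at y ∈ {1, 5}; g ≡ 0 at y ∈ {2}; common: ∅.
  x = 1: f ≡ 0 at y ∈ {4}; g ≡ 0 at y ∈ {0}; common: ∅.
  x = 2: f ≡ 0 at y ∈ {4, 6}; g ≡ 0 at y ∈ {5}; common: ∅.
  x = 3: f ≡ 0 at y ∈ {6}; g ≡ 0 at y ∈ {3}; common: ∅.
  x = 4: f ≡ 0 at y ∈ {2, 5}; g ≡ 0 at y ∈ {1}; common: ∅.
  x = 5: f ≡ 0 at y ∈ ∅; g ≡ 0 at y ∈ {6}; common: ∅.
  x = 6: f ≡ 0 at y ∈ ∅; g ≡ 0 at y ∈ {4}; common: ∅.
Collecting: common zeros = ∅, so the count is 0.
Comparison with the Bézout bound: 0 ≤ 2 = deg(f)·deg(g), as expected for curves with no common component (the affine F_7-count falls short of the bound because intersections may lie at infinity, over extension fields, or carry multiplicity).


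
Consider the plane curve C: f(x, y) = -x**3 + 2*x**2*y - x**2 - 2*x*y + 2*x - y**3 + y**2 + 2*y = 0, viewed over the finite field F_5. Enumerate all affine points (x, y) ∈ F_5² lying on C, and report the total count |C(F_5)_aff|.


Affine F_5-points: {(0, 0), (0, 2), (0, 4), (1, 0), (1, 2), (1, 4), (2, 2), (3, 0)}; count = 8.

For each of the 25 pairs (x, y) ∈ F_5², evaluate f(x, y) mod 5. Record the zeros.
  x = 0: [0↦0, 1↦2, 2↦0, 3↦3, 4↦0]  zeros at y ∈ {0, 2, 4}
  x = 1: [0↦0, 1↦2, 2↦0, 3↦3, 4↦0]  zeros at y ∈ {0, 2, 4}
  x = 2: [0↦2, 1↦3, 2↦0, 3↦2, 4↦3]  zeros at y ∈ {2}
  x = 3: [0↦0, 1↦4, 2↦4, 3↦4, 4↦3]  zeros at y ∈ {0}
  x = 4: [0↦3, 1↦4, 2↦1, 3↦3, 4↦4]  zeros at y ∈ ∅
Collecting zeros: affine points = {(0, 0), (0, 2), (0, 4), (1, 0), (1, 2), (1, 4), (2, 2), (3, 0)}.
Total count |C(F_5)_aff| = 8.


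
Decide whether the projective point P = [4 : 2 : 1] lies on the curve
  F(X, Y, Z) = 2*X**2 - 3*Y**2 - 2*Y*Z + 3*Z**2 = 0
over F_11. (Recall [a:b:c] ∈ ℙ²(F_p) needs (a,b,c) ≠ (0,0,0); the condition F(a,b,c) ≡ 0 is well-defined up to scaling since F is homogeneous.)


F(4,2,1) ≡ 8 (mod 11); P is NOT on the curve.

Evaluate F(4, 2, 1) term-by-term (mod 11).
  2*X**2 ↦ 2·16·1·1 = 32
  -3*Y**2 ↦ -3·1·4·1 = -12
  -2*Y*Z ↦ -2·1·2·1 = -4
  3*Z**2 ↦ 3·1·1·1 = 3
Sum: F(4, 2, 1) = (32) + (-12) + (-4) + (3) = 19.
Reducing mod 11: 19 ≡ 8 (mod 11).
Since F(a, b, c) ≡ 8 ≠ 0 (mod 11), P does NOT lie on the curve.


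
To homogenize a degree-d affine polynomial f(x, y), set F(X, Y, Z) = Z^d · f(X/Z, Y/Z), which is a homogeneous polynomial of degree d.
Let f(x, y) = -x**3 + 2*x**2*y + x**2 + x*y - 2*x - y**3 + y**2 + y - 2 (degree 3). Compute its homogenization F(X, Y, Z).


F(X, Y, Z) = -X**3 + 2*X**2*Y + X**2*Z + X*Y*Z - 2*X*Z**2 - Y**3 + Y**2*Z + Y*Z**2 - 2*Z**3

deg(f) = 3.
Substitute x = X/Z, y = Y/Z into f, then multiply by Z^3.
  monomial -1·x^3·y^0 ↦ -1·X^3·Y^0·Z^0.
  monomial 2·x^2·y^1 ↦ 2·X^2·Y^1·Z^0.
  monomial 1·x^2·y^0 ↦ 1·X^2·Y^0·Z^1.
  monomial 1·x^1·y^1 ↦ 1·X^1·Y^1·Z^1.
  monomial -2·x^1·y^0 ↦ -2·X^1·Y^0·Z^2.
  monomial -1·x^0·y^3 ↦ -1·X^0·Y^3·Z^0.
  monomial 1·x^0·y^2 ↦ 1·X^0·Y^2·Z^1.
  monomial 1·x^0·y^1 ↦ 1·X^0·Y^1·Z^2.
  monomial -2·x^0·y^0 ↦ -2·X^0·Y^0·Z^3.
Collecting: F(X, Y, Z) = -X**3 + 2*X**2*Y + X**2*Z + X*Y*Z - 2*X*Z**2 - Y**3 + Y**2*Z + Y*Z**2 - 2*Z**3.


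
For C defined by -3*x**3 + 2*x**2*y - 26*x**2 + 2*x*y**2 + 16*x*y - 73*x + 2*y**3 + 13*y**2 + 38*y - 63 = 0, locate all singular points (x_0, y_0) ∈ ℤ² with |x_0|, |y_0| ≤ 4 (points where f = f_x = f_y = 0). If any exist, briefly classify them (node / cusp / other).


Singular points: {(-3, -1)}; classification: node.

Compute partial derivatives:
  f_x = -9*x**2 + 4*x*y - 52*x + 2*y**2 + 16*y - 73.
  f_y = 2*x**2 + 4*x*y + 16*x + 6*y**2 + 26*y + 38.
Scan x_0 ∈ {−4, ..., 4}. For each x_0, f_y(x_0, y) is a polynomial in y; find its integer roots y ∈ {−4, ..., 4}, then test f_x and f at those candidates.
  x = -4: f_y(-4, y) = 6*y**2 + 10*y + 6; no integer root y with |y| ≤ 4.
  x = -3: f_y(-3, y) = 6*y**2 + 14*y + 8; vanishes at y ∈ {-1}. (-3, -1): f_x = 0, f = 0 — SINGULAR.
  x = -2: f_y(-2, y) = 6*y**2 + 18*y + 14; no integer root y with |y| ≤ 4.
  x = -1: f_y(-1, y) = 6*y**2 + 22*y + 24; no integer root y with |y| ≤ 4.
  x = 0: f_y(0, y) = 6*y**2 + 26*y + 38; no integer root y with |y| ≤ 4.
  x = 1: f_y(1, y) = 6*y**2 + 30*y + 56; no integer root y with |y| ≤ 4.
  x = 2: f_y(2, y) = 6*y**2 + 34*y + 78; no integer root y with |y| ≤ 4.
  x = 3: f_y(3, y) = 6*y**2 + 38*y + 104; no integer root y with |y| ≤ 4.
  x = 4: f_y(4, y) = 6*y**2 + 42*y + 134; no integer root y with |y| ≤ 4.
Only singular point on the grid: (-3, -1).
Classify: substitute x = -3 + u, y = -1 + v and expand: f = -3*u**3 + 2*u**2*v - u**2 + 2*u*v**2 + 2*v**3 + v**2.
No constant or linear terms (consistent with a singular point). Quadratic part: -u**2 + v**2. Cubic part: -3*u**3 + 2*u**2*v + 2*u*v**2 + 2*v**3.
The quadratic part v**2 - u**2 = (v − u)(v + u) splits into two distinct linear factors, so there are two distinct tangent lines y − -1 = ±(x − -3) — this is a node (ordinary double point).
Classification: node.


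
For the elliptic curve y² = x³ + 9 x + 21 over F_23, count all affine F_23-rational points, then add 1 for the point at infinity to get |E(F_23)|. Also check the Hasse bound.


Affine points = {(1, 10), (1, 13), (2, 1), (2, 22), (3, 11), (3, 12), (4, 11), (4, 12), (7, 6), (7, 17), (9, 7), (9, 16), (11, 5), (11, 18), (13, 9), (13, 14), (14, 4), (14, 19), (15, 9), (15, 14), (16, 11), (16, 12), (17, 2), (17, 21), (18, 9), (18, 14), (19, 6), (19, 17), (20, 6), (20, 17), (21, 8), (21, 15)}; affine count = 32; |E(F_23)| = 33.

Discriminant check: Δ ∝ 4a³ + 27b² = 4·9³ + 27·21² = 4·729 + 27·441 ≡ 11 (mod 23). Nonzero ⇒ E is nonsingular.
For each x ∈ F_23, compute rhs = x³ + 9·x + 21 mod 23, then count y ∈ F_23 with y² ≡ rhs.
  x = 0: rhs = 21, matching y values: none (0 points).
  x = 1: rhs = 8, matching y values: 10, 13 (2 points).
  x = 2: rhs = 1, matching y values: 1, 22 (2 points).
  x = 3: rhs = 6, matching y values: 11, 12 (2 points).
  x = 4: rhs = 6, matching y values: 11, 12 (2 points).
  x = 5: rhs = 7, matching y values: none (0 points).
  x = 6: rhs = 15, matching y values: none (0 points).
  x = 7: rhs = 13, matching y values: 6, 17 (2 points).
  x = 8: rhs = 7, matching y values: none (0 points).
  x = 9: rhs = 3, matching y values: 7, 16 (2 points).
  x = 10: rhs = 7, matching y values: none (0 points).
  x = 11: rhs = 2, matching y values: 5, 18 (2 points).
  x = 12: rhs = 17, matching y values: none (0 points).
  x = 13: rhs = 12, matching y values: 9, 14 (2 points).
  x = 14: rhs = 16, matching y values: 4, 19 (2 points).
  x = 15: rhs = 12, matching y values: 9, 14 (2 points).
  x = 16: rhs = 6, matching y values: 11, 12 (2 points).
  x = 17: rhs = 4, matching y values: 2, 21 (2 points).
  x = 18: rhs = 12, matching y values: 9, 14 (2 points).
  x = 19: rhs = 13, matching y values: 6, 17 (2 points).
  x = 20: rhs = 13, matching y values: 6, 17 (2 points).
  x = 21: rhs = 18, matching y values: 8, 15 (2 points).
  x = 22: rhs = 11, matching y values: none (0 points).
Total affine count: 32.
Full point count |E(F_23)| = 32 + 1 = 33.
Hasse bound: |33 − (23+1)| = |9| = 9 ≤ 2√23 ≈ 9.5917 ✓.
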